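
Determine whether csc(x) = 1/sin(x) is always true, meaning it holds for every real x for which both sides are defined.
Claim: csc(x) = 1/sin(x).
Reasoning: csc(x) is by definition the reciprocal of sin(x), wherever sin(x) ≠ 0.
So the two sides agree for every real x for which both sides are defined.

Conclusion: Yes, this is an identity.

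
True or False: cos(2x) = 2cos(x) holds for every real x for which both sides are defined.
False.

Claim: cos(2x) = 2cos(x).
Test a specific point where both sides are defined: x = 3π/4.
LHS = cos(2x) ≈ 0.0000
RHS = 2cos(x) ≈ -1.4142
Since 0.0000 ≠ -1.4142, the equation fails at this point, so it cannot hold for every real x for which both sides are defined.
The correct double-angle formula is cos(2x) = cos²x - sin²x.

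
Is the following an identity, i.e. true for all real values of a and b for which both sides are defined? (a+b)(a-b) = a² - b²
Claim: (a+b)(a-b) = a² - b².
Reasoning: Expand: (a+b)(a-b) = a² - ab + ba - b² = a² - b² (the cross terms cancel).
So the two sides agree for all real values of a and b for which both sides are defined.

Conclusion: Yes, this is an identity.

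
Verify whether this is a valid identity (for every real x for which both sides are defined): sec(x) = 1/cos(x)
Yes, this is an identity.

Claim: sec(x) = 1/cos(x).
Reasoning: sec(x) is by definition the reciprocal of cos(x), wherever cos(x) ≠ 0.
So the two sides agree for every real x for which both sides are defined.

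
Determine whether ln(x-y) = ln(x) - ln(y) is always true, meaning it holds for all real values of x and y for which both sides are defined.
No, this is NOT an identity.

Claim: ln(x-y) = ln(x) - ln(y).
Test a specific point where both sides are defined: x = 5, y = 3.
LHS = ln(x-y) ≈ 0.6931
RHS = ln(x) - ln(y) ≈ 0.5108
Since 0.6931 ≠ 0.5108, the equation fails at this point, so it cannot hold for all real values of x and y for which both sides are defined.
ln(x) - ln(y) = ln(x/y), not ln(x-y).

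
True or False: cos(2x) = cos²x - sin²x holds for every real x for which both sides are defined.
True.

Claim: cos(2x) = cos²x - sin²x.
Reasoning: Put y = x in the addition formula cos(x+y) = cos(x)cos(y) - sin(x)sin(y): cos(2x) = cos²x - sin²x.
So the two sides agree for every real x for which both sides are defined.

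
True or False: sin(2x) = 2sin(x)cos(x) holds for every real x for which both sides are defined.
True.

Claim: sin(2x) = 2sin(x)cos(x).
Reasoning: Put y = x in the addition formula sin(x+y) = sin(x)cos(y) + cos(x)sin(y): sin(2x) = sin(x)cos(x) + cos(x)sin(x) = 2sin(x)cos(x).
So the two sides agree for every real x for which both sides are defined.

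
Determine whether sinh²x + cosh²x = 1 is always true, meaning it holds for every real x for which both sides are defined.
No, this is NOT an identity.

Claim: sinh²x + cosh²x = 1.
Test a specific point where both sides are defined: x = 4.
LHS = sinh²x + cosh²x ≈ 1490.4792
RHS = 1 ≈ 1.0000
Since 1490.4792 ≠ 1.0000, the equation fails at this point, so it cannot hold for every real x for which both sides are defined.
The correct hyperbolic identity is cosh²x - sinh²x = 1 (a difference); the sum sinh²x + cosh²x equals cosh(2x).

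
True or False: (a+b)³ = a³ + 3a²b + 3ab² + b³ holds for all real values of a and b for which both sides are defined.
True.

Claim: (a+b)³ = a³ + 3a²b + 3ab² + b³.
Reasoning: (a+b)³ = (a+b)(a+b)² = (a+b)(a² + 2ab + b²) = a³ + 2a²b + ab² + a²b + 2ab² + b³ = a³ + 3a²b + 3ab² + b³.
So the two sides agree for all real values of a and b for which both sides are defined.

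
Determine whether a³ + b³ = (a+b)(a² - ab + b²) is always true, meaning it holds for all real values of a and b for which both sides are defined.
Yes, this is an identity.

Claim: a³ + b³ = (a+b)(a² - ab + b²).
Reasoning: Expand the right side: (a+b)(a² - ab + b²) = a³ - a²b + ab² + a²b - ab² + b³ = a³ + b³ (the middle terms cancel in pairs).
So the two sides agree for all real values of a and b for which both sides are defined.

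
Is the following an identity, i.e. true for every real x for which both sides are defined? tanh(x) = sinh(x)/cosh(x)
Yes, this is an identity.

Claim: tanh(x) = sinh(x)/cosh(x).
Reasoning: tanh(x) is defined as sinh(x)/cosh(x) = (e^x - e^-x)/(e^x + e^-x); cosh(x) ≥ 1 is never zero, so this holds for every real x.
So the two sides agree for every real x for which both sides are defined.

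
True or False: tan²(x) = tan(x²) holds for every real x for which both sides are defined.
Claim: tan²(x) = tan(x²).
Test a specific point where both sides are defined: x = π/6.
LHS = tan²(x) ≈ 0.3333
RHS = tan(x²) ≈ 0.2812
Since 0.3333 ≠ 0.2812, the equation fails at this point, so it cannot hold for every real x for which both sides are defined.
tan²(x) means (tan x)², squaring the output; tan(x²) squares the input. These are different functions.

Conclusion: False.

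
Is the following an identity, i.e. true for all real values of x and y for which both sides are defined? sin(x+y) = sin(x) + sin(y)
Claim: sin(x+y) = sin(x) + sin(y).
Test a specific point where both sides are defined: x = π/4, y = 2π/3.
LHS = sin(x+y) ≈ 0.2588
RHS = sin(x) + sin(y) ≈ 1.5731
Since 0.2588 ≠ 1.5731, the equation fails at this point, so it cannot hold for all real values of x and y for which both sides are defined.
The correct expansion is sin(x+y) = sin(x)cos(y) + cos(x)sin(y); sine is not additive.

Conclusion: No, this is NOT an identity.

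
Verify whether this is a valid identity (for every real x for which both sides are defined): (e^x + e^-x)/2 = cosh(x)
Claim: (e^x + e^-x)/2 = cosh(x).
Reasoning: This is exactly the definition of the hyperbolic cosine: cosh(x) := (e^x + e^-x)/2.
So the two sides agree for every real x for which both sides are defined.

Conclusion: Yes, this is an identity.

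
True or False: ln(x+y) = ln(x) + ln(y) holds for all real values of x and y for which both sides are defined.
False.

Claim: ln(x+y) = ln(x) + ln(y).
Test a specific point where both sides are defined: x = 1, y = 1.
LHS = ln(x+y) ≈ 0.6931
RHS = ln(x) + ln(y) ≈ 0.0000
Since 0.6931 ≠ 0.0000, the equation fails at this point, so it cannot hold for all real values of x and y for which both sides are defined.
ln(x) + ln(y) = ln(xy), not ln(x+y).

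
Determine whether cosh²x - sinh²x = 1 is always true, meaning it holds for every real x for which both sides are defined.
Yes, this is an identity.

Claim: cosh²x - sinh²x = 1.
Reasoning: With cosh(x) = (e^x + e^-x)/2 and sinh(x) = (e^x - e^-x)/2: cosh²x = (e^(2x) + 2 + e^(-2x))/4 and sinh²x = (e^(2x) - 2 + e^(-2x))/4. Subtracting leaves 4/4 = 1.
So the two sides agree for every real x for which both sides are defined.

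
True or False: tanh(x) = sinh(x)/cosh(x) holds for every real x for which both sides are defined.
Claim: tanh(x) = sinh(x)/cosh(x).
Reasoning: tanh(x) is defined as sinh(x)/cosh(x) = (e^x - e^-x)/(e^x + e^-x); cosh(x) ≥ 1 is never zero, so this holds for every real x.
So the two sides agree for every real x for which both sides are defined.

Conclusion: True.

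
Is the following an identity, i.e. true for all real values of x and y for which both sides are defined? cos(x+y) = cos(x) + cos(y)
No, this is NOT an identity.

Claim: cos(x+y) = cos(x) + cos(y).
Test a specific point where both sides are defined: x = 2π/3, y = π/3.
LHS = cos(x+y) ≈ -1.0000
RHS = cos(x) + cos(y) ≈ 0.0000
Since -1.0000 ≠ 0.0000, the equation fails at this point, so it cannot hold for all real values of x and y for which both sides are defined.
The correct expansion is cos(x+y) = cos(x)cos(y) - sin(x)sin(y); cosine is not additive.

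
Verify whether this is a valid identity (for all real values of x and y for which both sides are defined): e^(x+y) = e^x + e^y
Claim: e^(x+y) = e^x + e^y.
Test a specific point where both sides are defined: x = -1, y = 4.
LHS = e^(x+y) ≈ 20.0855
RHS = e^x + e^y ≈ 54.9660
Since 20.0855 ≠ 54.9660, the equation fails at this point, so it cannot hold for all real values of x and y for which both sides are defined.
The correct rule is e^(x+y) = e^x · e^y (a product, not a sum).

Conclusion: No, this is NOT an identity.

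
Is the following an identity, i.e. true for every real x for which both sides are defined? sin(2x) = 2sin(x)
No, this is NOT an identity.

Claim: sin(2x) = 2sin(x).
Test a specific point where both sides are defined: x = π/4.
LHS = sin(2x) ≈ 1.0000
RHS = 2sin(x) ≈ 1.4142
Since 1.0000 ≠ 1.4142, the equation fails at this point, so it cannot hold for every real x for which both sides are defined.
The correct double-angle formula is sin(2x) = 2sin(x)cos(x).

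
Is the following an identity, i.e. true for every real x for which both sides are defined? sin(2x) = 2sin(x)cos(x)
Claim: sin(2x) = 2sin(x)cos(x).
Reasoning: Put y = x in the addition formula sin(x+y) = sin(x)cos(y) + cos(x)sin(y): sin(2x) = sin(x)cos(x) + cos(x)sin(x) = 2sin(x)cos(x).
So the two sides agree for every real x for which both sides are defined.

Conclusion: Yes, this is an identity.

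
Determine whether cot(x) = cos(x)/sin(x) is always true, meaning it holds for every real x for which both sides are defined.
Yes, this is an identity.

Claim: cot(x) = cos(x)/sin(x).
Reasoning: cot(x) is defined as 1/tan(x) = 1/(sin(x)/cos(x)) = cos(x)/sin(x), wherever sin(x) ≠ 0.
So the two sides agree for every real x for which both sides are defined.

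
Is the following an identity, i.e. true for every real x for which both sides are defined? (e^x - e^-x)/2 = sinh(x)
Claim: (e^x - e^-x)/2 = sinh(x).
Reasoning: This is exactly the definition of the hyperbolic sine: sinh(x) := (e^x - e^-x)/2.
So the two sides agree for every real x for which both sides are defined.

Conclusion: Yes, this is an identity.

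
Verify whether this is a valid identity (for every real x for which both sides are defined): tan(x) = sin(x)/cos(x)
Yes, this is an identity.

Claim: tan(x) = sin(x)/cos(x).
Reasoning: For an angle x whose terminal point on the unit circle is (cos x, sin x), tan(x) is defined as the ratio (second coordinate)/(first coordinate) = sin(x)/cos(x), wherever cos(x) ≠ 0.
So the two sides agree for every real x for which both sides are defined.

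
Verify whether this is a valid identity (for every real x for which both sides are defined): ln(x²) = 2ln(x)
Claim: ln(x²) = 2ln(x).
Reasoning: The right side requires x > 0. For x > 0, x² = (e^(ln x))² = e^(2ln x), so ln(x²) = 2ln(x). (For x < 0 the right side is undefined, so those values are outside the claim.)
So the two sides agree for every real x for which both sides are defined.

Conclusion: Yes, this is an identity.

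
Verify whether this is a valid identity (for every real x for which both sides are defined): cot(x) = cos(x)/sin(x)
Yes, this is an identity.

Claim: cot(x) = cos(x)/sin(x).
Reasoning: cot(x) is defined as 1/tan(x) = 1/(sin(x)/cos(x)) = cos(x)/sin(x), wherever sin(x) ≠ 0.
So the two sides agree for every real x for which both sides are defined.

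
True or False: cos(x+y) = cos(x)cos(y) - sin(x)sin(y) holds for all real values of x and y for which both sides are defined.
Claim: cos(x+y) = cos(x)cos(y) - sin(x)sin(y).
Reasoning: By Euler's formula e^(i(x+y)) = e^(ix)·e^(iy) = (cos x + i·sin x)(cos y + i·sin y). The real part of the left side is cos(x+y); the real part of the product is cos(x)cos(y) - sin(x)sin(y) (since i·i = -1).
So the two sides agree for all real values of x and y for which both sides are defined.

Conclusion: True.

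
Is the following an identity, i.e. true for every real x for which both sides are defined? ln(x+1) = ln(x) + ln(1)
No, this is NOT an identity.

Claim: ln(x+1) = ln(x) + ln(1).
Test a specific point where both sides are defined: x = 4.
LHS = ln(x+1) ≈ 1.6094
RHS = ln(x) + ln(1) ≈ 1.3863
Since 1.6094 ≠ 1.3863, the equation fails at this point, so it cannot hold for every real x for which both sides are defined.
ln(1) = 0, so the right side is just ln(x), which differs from ln(x+1).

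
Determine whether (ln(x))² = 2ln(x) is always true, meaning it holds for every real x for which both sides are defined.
Claim: (ln(x))² = 2ln(x).
Test a specific point where both sides are defined: x = 3/2.
LHS = (ln(x))² ≈ 0.1644
RHS = 2ln(x) ≈ 0.8109
Since 0.1644 ≠ 0.8109, the equation fails at this point, so it cannot hold for every real x for which both sides are defined.
2ln(x) equals ln(x²), which is not the same as (ln x)².

Conclusion: No, this is NOT an identity.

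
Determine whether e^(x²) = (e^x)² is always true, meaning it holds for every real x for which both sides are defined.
Claim: e^(x²) = (e^x)².
Test a specific point where both sides are defined: x = 1/2.
LHS = e^(x²) ≈ 1.2840
RHS = (e^x)² ≈ 2.7183
Since 1.2840 ≠ 2.7183, the equation fails at this point, so it cannot hold for every real x for which both sides are defined.
(e^x)² = e^(2x), and 2x ≠ x² in general.

Conclusion: No, this is NOT an identity.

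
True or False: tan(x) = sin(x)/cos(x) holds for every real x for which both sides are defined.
True.

Claim: tan(x) = sin(x)/cos(x).
Reasoning: For an angle x whose terminal point on the unit circle is (cos x, sin x), tan(x) is defined as the ratio (second coordinate)/(first coordinate) = sin(x)/cos(x), wherever cos(x) ≠ 0.
So the two sides agree for every real x for which both sides are defined.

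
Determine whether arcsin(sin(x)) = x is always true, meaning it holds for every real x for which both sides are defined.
No, this is NOT an identity.

Claim: arcsin(sin(x)) = x.
Test a specific point where both sides are defined: x = 3π/4.
LHS = arcsin(sin(x)) ≈ 0.7854
RHS = x ≈ 2.3562
Since 0.7854 ≠ 2.3562, the equation fails at this point, so it cannot hold for every real x for which both sides are defined.
arcsin only returns values in [-π/2, π/2], so arcsin(sin(x)) = x holds only for x in that interval, not for all real x.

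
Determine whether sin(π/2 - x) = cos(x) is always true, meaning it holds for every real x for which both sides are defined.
Claim: sin(π/2 - x) = cos(x).
Reasoning: Use sin(u - v) = sin(u)cos(v) - cos(u)sin(v) with u = π/2, v = x: sin(π/2)cos(x) - cos(π/2)sin(x) = 1·cos(x) - 0·sin(x) = cos(x).
So the two sides agree for every real x for which both sides are defined.

Conclusion: Yes, this is an identity.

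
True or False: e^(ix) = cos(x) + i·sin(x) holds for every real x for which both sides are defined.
True.

Claim: e^(ix) = cos(x) + i·sin(x).
Reasoning: Euler's formula. Expand e^(ix) = Σ (ix)^k / k!. Since i² = -1, the even-k terms are Σ (-1)^m x^(2m)/(2m)! = cos(x) and the odd-k terms are i · Σ (-1)^m x^(2m+1)/(2m+1)! = i·sin(x).
So the two sides agree for every real x for which both sides are defined.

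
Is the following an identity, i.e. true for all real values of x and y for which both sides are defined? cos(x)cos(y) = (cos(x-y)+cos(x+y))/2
Claim: cos(x)cos(y) = (cos(x-y)+cos(x+y))/2.
Reasoning: cos(x-y) = cos(x)cos(y) + sin(x)sin(y) and cos(x+y) = cos(x)cos(y) - sin(x)sin(y). Adding, cos(x-y) + cos(x+y) = 2cos(x)cos(y); divide by 2.
So the two sides agree for all real values of x and y for which both sides are defined.

Conclusion: Yes, this is an identity.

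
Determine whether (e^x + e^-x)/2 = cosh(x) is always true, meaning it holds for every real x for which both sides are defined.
Claim: (e^x + e^-x)/2 = cosh(x).
Reasoning: This is exactly the definition of the hyperbolic cosine: cosh(x) := (e^x + e^-x)/2.
So the two sides agree for every real x for which both sides are defined.

Conclusion: Yes, this is an identity.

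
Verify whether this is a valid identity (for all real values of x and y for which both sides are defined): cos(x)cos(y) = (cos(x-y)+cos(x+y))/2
Yes, this is an identity.

Claim: cos(x)cos(y) = (cos(x-y)+cos(x+y))/2.
Reasoning: cos(x-y) = cos(x)cos(y) + sin(x)sin(y) and cos(x+y) = cos(x)cos(y) - sin(x)sin(y). Adding, cos(x-y) + cos(x+y) = 2cos(x)cos(y); divide by 2.
So the two sides agree for all real values of x and y for which both sides are defined.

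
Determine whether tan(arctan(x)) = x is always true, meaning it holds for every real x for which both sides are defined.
Claim: tan(arctan(x)) = x.
Reasoning: For every real x, arctan(x) is by definition the angle in (-π/2, π/2) whose tangent equals x. Taking the tangent of that angle returns x.
So the two sides agree for every real x for which both sides are defined.

Conclusion: Yes, this is an identity.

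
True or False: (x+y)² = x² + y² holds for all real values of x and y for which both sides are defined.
False.

Claim: (x+y)² = x² + y².
Test a specific point where both sides are defined: x = -1, y = -3.
LHS = (x+y)² ≈ 16.0000
RHS = x² + y² ≈ 10.0000
Since 16.0000 ≠ 10.0000, the equation fails at this point, so it cannot hold for all real values of x and y for which both sides are defined.
The correct expansion is (x+y)² = x² + 2xy + y²; the cross term 2xy is missing.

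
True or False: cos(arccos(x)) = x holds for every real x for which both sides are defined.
True.

Claim: cos(arccos(x)) = x.
Reasoning: For -1 ≤ x ≤ 1 (where arccos is defined), arccos(x) is by definition an angle whose cosine equals x. Taking the cosine of that angle returns x. (Note the other order, arccos(cos x) = x, is NOT an identity.)
So the two sides agree for every real x for which both sides are defined.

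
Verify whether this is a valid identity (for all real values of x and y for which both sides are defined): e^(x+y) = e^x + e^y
Claim: e^(x+y) = e^x + e^y.
Test a specific point where both sides are defined: x = 4, y = 1.
LHS = e^(x+y) ≈ 148.4132
RHS = e^x + e^y ≈ 57.3164
Since 148.4132 ≠ 57.3164, the equation fails at this point, so it cannot hold for all real values of x and y for which both sides are defined.
The correct rule is e^(x+y) = e^x · e^y (a product, not a sum).

Conclusion: No, this is NOT an identity.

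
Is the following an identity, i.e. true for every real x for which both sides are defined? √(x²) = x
Claim: √(x²) = x.
Test a specific point where both sides are defined: x = -3.
LHS = √(x²) ≈ 3.0000
RHS = x ≈ -3.0000
Since 3.0000 ≠ -3.0000, the equation fails at this point, so it cannot hold for every real x for which both sides are defined.
√(x²) = |x|, which differs from x whenever x < 0 (both sides are defined for every real x).

Conclusion: No, this is NOT an identity.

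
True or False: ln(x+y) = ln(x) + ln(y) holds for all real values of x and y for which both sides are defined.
False.

Claim: ln(x+y) = ln(x) + ln(y).
Test a specific point where both sides are defined: x = 2, y = 4.
LHS = ln(x+y) ≈ 1.7918
RHS = ln(x) + ln(y) ≈ 2.0794
Since 1.7918 ≠ 2.0794, the equation fails at this point, so it cannot hold for all real values of x and y for which both sides are defined.
ln(x) + ln(y) = ln(xy), not ln(x+y).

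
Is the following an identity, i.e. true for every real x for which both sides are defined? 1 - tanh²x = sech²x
Yes, this is an identity.

Claim: 1 - tanh²x = sech²x.
Reasoning: Divide cosh²x - sinh²x = 1 through by cosh²x (never zero): 1 - tanh²x = 1/cosh²x = sech²x.
So the two sides agree for every real x for which both sides are defined.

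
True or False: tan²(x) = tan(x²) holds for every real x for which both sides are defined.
Claim: tan²(x) = tan(x²).
Test a specific point where both sides are defined: x = -π/3.
LHS = tan²(x) ≈ 3.0000
RHS = tan(x²) ≈ 1.9485
Since 3.0000 ≠ 1.9485, the equation fails at this point, so it cannot hold for every real x for which both sides are defined.
tan²(x) means (tan x)², squaring the output; tan(x²) squares the input. These are different functions.

Conclusion: False.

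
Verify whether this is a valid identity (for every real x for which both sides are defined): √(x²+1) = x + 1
Claim: √(x²+1) = x + 1.
Test a specific point where both sides are defined: x = 3/2.
LHS = √(x²+1) ≈ 1.8028
RHS = x + 1 ≈ 2.5000
Since 1.8028 ≠ 2.5000, the equation fails at this point, so it cannot hold for every real x for which both sides are defined.
(x+1)² = x² + 2x + 1 ≠ x² + 1 unless x = 0.

Conclusion: No, this is NOT an identity.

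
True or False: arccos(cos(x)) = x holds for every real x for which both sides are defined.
False.

Claim: arccos(cos(x)) = x.
Test a specific point where both sides are defined: x = -π/3.
LHS = arccos(cos(x)) ≈ 1.0472
RHS = x ≈ -1.0472
Since 1.0472 ≠ -1.0472, the equation fails at this point, so it cannot hold for every real x for which both sides are defined.
arccos only returns values in [0, π], so arccos(cos(x)) = x holds only for x in that interval, not for all real x.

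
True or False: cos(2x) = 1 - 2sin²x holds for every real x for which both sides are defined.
True.

Claim: cos(2x) = 1 - 2sin²x.
Reasoning: cos(2x) = cos²x - sin²x. Replace cos²x by 1 - sin²x: (1 - sin²x) - sin²x = 1 - 2sin²x.
So the two sides agree for every real x for which both sides are defined.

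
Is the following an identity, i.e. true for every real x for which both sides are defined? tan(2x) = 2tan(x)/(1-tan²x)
Yes, this is an identity.

Claim: tan(2x) = 2tan(x)/(1-tan²x).
Reasoning: tan(2x) = sin(2x)/cos(2x) = 2sin(x)cos(x) / (cos²x - sin²x). Divide numerator and denominator by cos²x: 2tan(x) / (1 - tan²x).
So the two sides agree for every real x for which both sides are defined.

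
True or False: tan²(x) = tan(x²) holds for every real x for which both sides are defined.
Claim: tan²(x) = tan(x²).
Test a specific point where both sides are defined: x = 2π/3.
LHS = tan²(x) ≈ 3.0000
RHS = tan(x²) ≈ 2.9590
Since 3.0000 ≠ 2.9590, the equation fails at this point, so it cannot hold for every real x for which both sides are defined.
tan²(x) means (tan x)², squaring the output; tan(x²) squares the input. These are different functions.

Conclusion: False.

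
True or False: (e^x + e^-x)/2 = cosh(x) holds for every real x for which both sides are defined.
True.

Claim: (e^x + e^-x)/2 = cosh(x).
Reasoning: This is exactly the definition of the hyperbolic cosine: cosh(x) := (e^x + e^-x)/2.
So the two sides agree for every real x for which both sides are defined.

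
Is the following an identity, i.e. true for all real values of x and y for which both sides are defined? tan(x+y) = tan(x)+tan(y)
No, this is NOT an identity.

Claim: tan(x+y) = tan(x)+tan(y).
Test a specific point where both sides are defined: x = π/6, y = 2π/3.
LHS = tan(x+y) ≈ -0.5774
RHS = tan(x)+tan(y) ≈ -1.1547
Since -0.5774 ≠ -1.1547, the equation fails at this point, so it cannot hold for all real values of x and y for which both sides are defined.
The correct formula is tan(x+y) = (tan(x) + tan(y))/(1 - tan(x)tan(y)).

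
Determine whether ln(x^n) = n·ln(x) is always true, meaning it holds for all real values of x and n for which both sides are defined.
Yes, this is an identity.

Claim: ln(x^n) = n·ln(x).
Reasoning: The right side requires x > 0. For x > 0, x^n = (e^(ln x))^n = e^(n·ln x), so taking ln of both sides gives ln(x^n) = n·ln(x).
So the two sides agree for all real values of x and n for which both sides are defined.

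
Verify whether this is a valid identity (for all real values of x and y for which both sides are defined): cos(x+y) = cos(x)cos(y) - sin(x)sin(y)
Yes, this is an identity.

Claim: cos(x+y) = cos(x)cos(y) - sin(x)sin(y).
Reasoning: By Euler's formula e^(i(x+y)) = e^(ix)·e^(iy) = (cos x + i·sin x)(cos y + i·sin y). The real part of the left side is cos(x+y); the real part of the product is cos(x)cos(y) - sin(x)sin(y) (since i·i = -1).
So the two sides agree for all real values of x and y for which both sides are defined.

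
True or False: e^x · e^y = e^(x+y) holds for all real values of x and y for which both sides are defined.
True.

Claim: e^x · e^y = e^(x+y).
Reasoning: This is the law of exponents for a common base: multiplying powers adds exponents. E.g. from the series, (Σ x^j/j!)(Σ y^k/k!) = Σ_m (Σ_{j+k=m} x^j y^k/(j!k!)) = Σ_m (x+y)^m/m! by the binomial theorem.
So the two sides agree for all real values of x and y for which both sides are defined.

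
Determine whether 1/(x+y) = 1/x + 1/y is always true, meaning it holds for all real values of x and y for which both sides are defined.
Claim: 1/(x+y) = 1/x + 1/y.
Test a specific point where both sides are defined: x = 1/2, y = -1.
LHS = 1/(x+y) ≈ -2.0000
RHS = 1/x + 1/y ≈ 1.0000
Since -2.0000 ≠ 1.0000, the equation fails at this point, so it cannot hold for all real values of x and y for which both sides are defined.
1/x + 1/y = (x+y)/(xy), which is not 1/(x+y).

Conclusion: No, this is NOT an identity.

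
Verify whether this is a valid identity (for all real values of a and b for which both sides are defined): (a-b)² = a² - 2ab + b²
Yes, this is an identity.

Claim: (a-b)² = a² - 2ab + b².
Reasoning: Expand: (a-b)² = (a-b)(a-b) = a·a - a·b - b·a + b·b = a² - 2ab + b².
So the two sides agree for all real values of a and b for which both sides are defined.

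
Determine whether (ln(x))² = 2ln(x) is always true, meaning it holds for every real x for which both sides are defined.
Claim: (ln(x))² = 2ln(x).
Test a specific point where both sides are defined: x = 3/2.
LHS = (ln(x))² ≈ 0.1644
RHS = 2ln(x) ≈ 0.8109
Since 0.1644 ≠ 0.8109, the equation fails at this point, so it cannot hold for every real x for which both sides are defined.
2ln(x) equals ln(x²), which is not the same as (ln x)².

Conclusion: No, this is NOT an identity.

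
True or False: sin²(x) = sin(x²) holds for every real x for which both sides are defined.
Claim: sin²(x) = sin(x²).
Test a specific point where both sides are defined: x = π.
LHS = sin²(x) ≈ 0.0000
RHS = sin(x²) ≈ -0.4303
Since 0.0000 ≠ -0.4303, the equation fails at this point, so it cannot hold for every real x for which both sides are defined.
sin²(x) means (sin x)², squaring the output; sin(x²) squares the input. These are different functions.

Conclusion: False.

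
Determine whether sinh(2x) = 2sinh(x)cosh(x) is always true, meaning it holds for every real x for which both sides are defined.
Yes, this is an identity.

Claim: sinh(2x) = 2sinh(x)cosh(x).
Reasoning: 2sinh(x)cosh(x) = 2 · (e^x - e^-x)/2 · (e^x + e^-x)/2 = (e^(2x) - e^(-2x))/2 = sinh(2x).
So the two sides agree for every real x for which both sides are defined.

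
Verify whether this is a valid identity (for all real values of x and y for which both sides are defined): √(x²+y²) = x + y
No, this is NOT an identity.

Claim: √(x²+y²) = x + y.
Test a specific point where both sides are defined: x = 1, y = 3.
LHS = √(x²+y²) ≈ 3.1623
RHS = x + y ≈ 4.0000
Since 3.1623 ≠ 4.0000, the equation fails at this point, so it cannot hold for all real values of x and y for which both sides are defined.
(x+y)² = x² + 2xy + y², not x² + y², so the square root does not split this way.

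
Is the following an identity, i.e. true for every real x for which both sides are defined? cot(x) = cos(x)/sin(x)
Yes, this is an identity.

Claim: cot(x) = cos(x)/sin(x).
Reasoning: cot(x) is defined as 1/tan(x) = 1/(sin(x)/cos(x)) = cos(x)/sin(x), wherever sin(x) ≠ 0.
So the two sides agree for every real x for which both sides are defined.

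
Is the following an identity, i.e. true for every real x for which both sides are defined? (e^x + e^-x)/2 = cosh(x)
Yes, this is an identity.

Claim: (e^x + e^-x)/2 = cosh(x).
Reasoning: This is exactly the definition of the hyperbolic cosine: cosh(x) := (e^x + e^-x)/2.
So the two sides agree for every real x for which both sides are defined.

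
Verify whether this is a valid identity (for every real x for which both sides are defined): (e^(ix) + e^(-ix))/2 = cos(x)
Yes, this is an identity.

Claim: (e^(ix) + e^(-ix))/2 = cos(x).
Reasoning: By Euler's formula e^(ix) = cos(x) + i·sin(x) and e^(-ix) = cos(x) - i·sin(x). Adding cancels the sine terms: e^(ix) + e^(-ix) = 2cos(x); divide by 2.
So the two sides agree for every real x for which both sides are defined.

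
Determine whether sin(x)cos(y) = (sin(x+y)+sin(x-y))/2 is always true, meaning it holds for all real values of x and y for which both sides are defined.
Claim: sin(x)cos(y) = (sin(x+y)+sin(x-y))/2.
Reasoning: sin(x+y) = sin(x)cos(y) + cos(x)sin(y) and sin(x-y) = sin(x)cos(y) - cos(x)sin(y). Adding, sin(x+y) + sin(x-y) = 2sin(x)cos(y); divide by 2.
So the two sides agree for all real values of x and y for which both sides are defined.

Conclusion: Yes, this is an identity.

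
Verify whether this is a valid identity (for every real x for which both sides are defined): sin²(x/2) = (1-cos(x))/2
Claim: sin²(x/2) = (1-cos(x))/2.
Reasoning: Use cos(2θ) = 1 - 2sin²θ with θ = x/2: cos(x) = 1 - 2sin²(x/2). Solving for sin²(x/2) gives (1 - cos(x))/2.
So the two sides agree for every real x for which both sides are defined.

Conclusion: Yes, this is an identity.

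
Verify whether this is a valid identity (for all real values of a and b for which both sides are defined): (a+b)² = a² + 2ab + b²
Yes, this is an identity.

Claim: (a+b)² = a² + 2ab + b².
Reasoning: Expand: (a+b)² = (a+b)(a+b) = a·a + a·b + b·a + b·b = a² + 2ab + b².
So the two sides agree for all real values of a and b for which both sides are defined.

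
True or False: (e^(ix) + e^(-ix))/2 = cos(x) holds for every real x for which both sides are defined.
Claim: (e^(ix) + e^(-ix))/2 = cos(x).
Reasoning: By Euler's formula e^(ix) = cos(x) + i·sin(x) and e^(-ix) = cos(x) - i·sin(x). Adding cancels the sine terms: e^(ix) + e^(-ix) = 2cos(x); divide by 2.
So the two sides agree for every real x for which both sides are defined.

Conclusion: True.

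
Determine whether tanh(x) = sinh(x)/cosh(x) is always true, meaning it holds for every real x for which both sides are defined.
Claim: tanh(x) = sinh(x)/cosh(x).
Reasoning: tanh(x) is defined as sinh(x)/cosh(x) = (e^x - e^-x)/(e^x + e^-x); cosh(x) ≥ 1 is never zero, so this holds for every real x.
So the two sides agree for every real x for which both sides are defined.

Conclusion: Yes, this is an identity.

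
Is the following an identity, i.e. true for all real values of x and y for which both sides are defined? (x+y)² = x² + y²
No, this is NOT an identity.

Claim: (x+y)² = x² + y².
Test a specific point where both sides are defined: x = 1/2, y = 4.
LHS = (x+y)² ≈ 20.2500
RHS = x² + y² ≈ 16.2500
Since 20.2500 ≠ 16.2500, the equation fails at this point, so it cannot hold for all real values of x and y for which both sides are defined.
The correct expansion is (x+y)² = x² + 2xy + y²; the cross term 2xy is missing.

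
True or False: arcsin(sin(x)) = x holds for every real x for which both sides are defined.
False.

Claim: arcsin(sin(x)) = x.
Test a specific point where both sides are defined: x = π.
LHS = arcsin(sin(x)) ≈ 0.0000
RHS = x ≈ 3.1416
Since 0.0000 ≠ 3.1416, the equation fails at this point, so it cannot hold for every real x for which both sides are defined.
arcsin only returns values in [-π/2, π/2], so arcsin(sin(x)) = x holds only for x in that interval, not for all real x.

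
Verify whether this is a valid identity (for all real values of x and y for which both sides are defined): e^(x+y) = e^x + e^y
Claim: e^(x+y) = e^x + e^y.
Test a specific point where both sides are defined: x = 5, y = -2.
LHS = e^(x+y) ≈ 20.0855
RHS = e^x + e^y ≈ 148.5485
Since 20.0855 ≠ 148.5485, the equation fails at this point, so it cannot hold for all real values of x and y for which both sides are defined.
The correct rule is e^(x+y) = e^x · e^y (a product, not a sum).

Conclusion: No, this is NOT an identity.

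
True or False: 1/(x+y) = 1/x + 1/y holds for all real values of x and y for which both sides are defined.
False.

Claim: 1/(x+y) = 1/x + 1/y.
Test a specific point where both sides are defined: x = -3, y = 1/2.
LHS = 1/(x+y) ≈ -0.4000
RHS = 1/x + 1/y ≈ 1.6667
Since -0.4000 ≠ 1.6667, the equation fails at this point, so it cannot hold for all real values of x and y for which both sides are defined.
1/x + 1/y = (x+y)/(xy), which is not 1/(x+y).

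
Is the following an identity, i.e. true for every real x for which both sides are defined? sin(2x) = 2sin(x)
No, this is NOT an identity.

Claim: sin(2x) = 2sin(x).
Test a specific point where both sides are defined: x = -π/3.
LHS = sin(2x) ≈ -0.8660
RHS = 2sin(x) ≈ -1.7321
Since -0.8660 ≠ -1.7321, the equation fails at this point, so it cannot hold for every real x for which both sides are defined.
The correct double-angle formula is sin(2x) = 2sin(x)cos(x).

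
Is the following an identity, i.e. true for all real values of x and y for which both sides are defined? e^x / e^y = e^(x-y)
Yes, this is an identity.

Claim: e^x / e^y = e^(x-y).
Reasoning: 1/e^y = e^(-y), so e^x / e^y = e^x · e^(-y) = e^(x + (-y)) = e^(x-y) by the product rule for exponents.
So the two sides agree for all real values of x and y for which both sides are defined.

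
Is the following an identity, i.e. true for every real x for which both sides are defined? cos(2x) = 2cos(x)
No, this is NOT an identity.

Claim: cos(2x) = 2cos(x).
Test a specific point where both sides are defined: x = π/6.
LHS = cos(2x) ≈ 0.5000
RHS = 2cos(x) ≈ 1.7321
Since 0.5000 ≠ 1.7321, the equation fails at this point, so it cannot hold for every real x for which both sides are defined.
The correct double-angle formula is cos(2x) = cos²x - sin²x.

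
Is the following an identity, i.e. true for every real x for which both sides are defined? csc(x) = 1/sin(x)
Claim: csc(x) = 1/sin(x).
Reasoning: csc(x) is by definition the reciprocal of sin(x), wherever sin(x) ≠ 0.
So the two sides agree for every real x for which both sides are defined.

Conclusion: Yes, this is an identity.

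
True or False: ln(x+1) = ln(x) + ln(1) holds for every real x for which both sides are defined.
False.

Claim: ln(x+1) = ln(x) + ln(1).
Test a specific point where both sides are defined: x = 3.
LHS = ln(x+1) ≈ 1.3863
RHS = ln(x) + ln(1) ≈ 1.0986
Since 1.3863 ≠ 1.0986, the equation fails at this point, so it cannot hold for every real x for which both sides are defined.
ln(1) = 0, so the right side is just ln(x), which differs from ln(x+1).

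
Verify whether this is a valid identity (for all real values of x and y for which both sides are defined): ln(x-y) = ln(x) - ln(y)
Claim: ln(x-y) = ln(x) - ln(y).
Test a specific point where both sides are defined: x = 3/2, y = 1.
LHS = ln(x-y) ≈ -0.6931
RHS = ln(x) - ln(y) ≈ 0.4055
Since -0.6931 ≠ 0.4055, the equation fails at this point, so it cannot hold for all real values of x and y for which both sides are defined.
ln(x) - ln(y) = ln(x/y), not ln(x-y).

Conclusion: No, this is NOT an identity.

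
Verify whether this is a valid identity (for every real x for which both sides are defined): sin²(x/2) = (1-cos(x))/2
Claim: sin²(x/2) = (1-cos(x))/2.
Reasoning: Use cos(2θ) = 1 - 2sin²θ with θ = x/2: cos(x) = 1 - 2sin²(x/2). Solving for sin²(x/2) gives (1 - cos(x))/2.
So the two sides agree for every real x for which both sides are defined.

Conclusion: Yes, this is an identity.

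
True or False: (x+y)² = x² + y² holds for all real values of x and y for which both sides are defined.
Claim: (x+y)² = x² + y².
Test a specific point where both sides are defined: x = -2, y = -2.
LHS = (x+y)² ≈ 16.0000
RHS = x² + y² ≈ 8.0000
Since 16.0000 ≠ 8.0000, the equation fails at this point, so it cannot hold for all real values of x and y for which both sides are defined.
The correct expansion is (x+y)² = x² + 2xy + y²; the cross term 2xy is missing.

Conclusion: False.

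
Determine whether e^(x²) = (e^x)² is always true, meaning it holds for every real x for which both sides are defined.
Claim: e^(x²) = (e^x)².
Test a specific point where both sides are defined: x = 1.
LHS = e^(x²) ≈ 2.7183
RHS = (e^x)² ≈ 7.3891
Since 2.7183 ≠ 7.3891, the equation fails at this point, so it cannot hold for every real x for which both sides are defined.
(e^x)² = e^(2x), and 2x ≠ x² in general.

Conclusion: No, this is NOT an identity.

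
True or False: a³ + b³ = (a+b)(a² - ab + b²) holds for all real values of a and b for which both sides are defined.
True.

Claim: a³ + b³ = (a+b)(a² - ab + b²).
Reasoning: Expand the right side: (a+b)(a² - ab + b²) = a³ - a²b + ab² + a²b - ab² + b³ = a³ + b³ (the middle terms cancel in pairs).
So the two sides agree for all real values of a and b for which both sides are defined.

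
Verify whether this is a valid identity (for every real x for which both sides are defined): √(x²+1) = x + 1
Claim: √(x²+1) = x + 1.
Test a specific point where both sides are defined: x = 3/2.
LHS = √(x²+1) ≈ 1.8028
RHS = x + 1 ≈ 2.5000
Since 1.8028 ≠ 2.5000, the equation fails at this point, so it cannot hold for every real x for which both sides are defined.
(x+1)² = x² + 2x + 1 ≠ x² + 1 unless x = 0.

Conclusion: No, this is NOT an identity.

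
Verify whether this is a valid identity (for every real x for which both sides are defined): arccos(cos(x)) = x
No, this is NOT an identity.

Claim: arccos(cos(x)) = x.
Test a specific point where both sides are defined: x = -π/2.
LHS = arccos(cos(x)) ≈ 1.5708
RHS = x ≈ -1.5708
Since 1.5708 ≠ -1.5708, the equation fails at this point, so it cannot hold for every real x for which both sides are defined.
arccos only returns values in [0, π], so arccos(cos(x)) = x holds only for x in that interval, not for all real x.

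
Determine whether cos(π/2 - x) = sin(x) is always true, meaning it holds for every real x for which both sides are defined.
Yes, this is an identity.

Claim: cos(π/2 - x) = sin(x).
Reasoning: Use cos(u - v) = cos(u)cos(v) + sin(u)sin(v) with u = π/2, v = x: cos(π/2)cos(x) + sin(π/2)sin(x) = 0·cos(x) + 1·sin(x) = sin(x).
So the two sides agree for every real x for which both sides are defined.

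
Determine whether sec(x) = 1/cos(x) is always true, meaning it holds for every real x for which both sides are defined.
Claim: sec(x) = 1/cos(x).
Reasoning: sec(x) is by definition the reciprocal of cos(x), wherever cos(x) ≠ 0.
So the two sides agree for every real x for which both sides are defined.

Conclusion: Yes, this is an identity.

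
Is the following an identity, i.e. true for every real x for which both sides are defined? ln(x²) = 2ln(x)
Yes, this is an identity.

Claim: ln(x²) = 2ln(x).
Reasoning: The right side requires x > 0. For x > 0, x² = (e^(ln x))² = e^(2ln x), so ln(x²) = 2ln(x). (For x < 0 the right side is undefined, so those values are outside the claim.)
So the two sides agree for every real x for which both sides are defined.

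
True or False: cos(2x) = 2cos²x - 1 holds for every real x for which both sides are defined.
True.

Claim: cos(2x) = 2cos²x - 1.
Reasoning: cos(2x) = cos²x - sin²x. Replace sin²x by 1 - cos²x: cos²x - (1 - cos²x) = 2cos²x - 1.
So the two sides agree for every real x for which both sides are defined.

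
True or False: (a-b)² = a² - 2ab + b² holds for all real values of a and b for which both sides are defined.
True.

Claim: (a-b)² = a² - 2ab + b².
Reasoning: Expand: (a-b)² = (a-b)(a-b) = a·a - a·b - b·a + b·b = a² - 2ab + b².
So the two sides agree for all real values of a and b for which both sides are defined.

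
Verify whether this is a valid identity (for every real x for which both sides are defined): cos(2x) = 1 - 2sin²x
Yes, this is an identity.

Claim: cos(2x) = 1 - 2sin²x.
Reasoning: cos(2x) = cos²x - sin²x. Replace cos²x by 1 - sin²x: (1 - sin²x) - sin²x = 1 - 2sin²x.
So the two sides agree for every real x for which both sides are defined.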